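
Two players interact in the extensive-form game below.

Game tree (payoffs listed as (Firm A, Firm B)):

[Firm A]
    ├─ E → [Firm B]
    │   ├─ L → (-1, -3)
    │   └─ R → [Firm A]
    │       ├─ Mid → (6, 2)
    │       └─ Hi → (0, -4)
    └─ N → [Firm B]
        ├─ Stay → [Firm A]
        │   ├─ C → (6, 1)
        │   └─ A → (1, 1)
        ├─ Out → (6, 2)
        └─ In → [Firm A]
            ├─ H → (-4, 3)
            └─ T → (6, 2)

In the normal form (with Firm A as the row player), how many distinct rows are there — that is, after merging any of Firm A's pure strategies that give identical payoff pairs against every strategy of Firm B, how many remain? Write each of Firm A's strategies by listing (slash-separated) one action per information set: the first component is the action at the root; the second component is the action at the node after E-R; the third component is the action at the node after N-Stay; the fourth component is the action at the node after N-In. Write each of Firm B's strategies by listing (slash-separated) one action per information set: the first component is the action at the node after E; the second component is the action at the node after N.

Firm A has 16 pure strategies: E/Mid/C/H, E/Mid/C/T, E/Mid/A/H, E/Mid/A/T, E/Hi/C/H, E/Hi/C/T, E/Hi/A/H, E/Hi/A/T, N/Mid/C/H, N/Mid/C/T, N/Mid/A/H, N/Mid/A/T, N/Hi/C/H, N/Hi/C/T, N/Hi/A/H, N/Hi/A/T. Columns: L/Stay, L/Out, L/In, R/Stay, R/Out, R/In.
{E/Mid/C/H, E/Mid/C/T, E/Mid/A/H, E/Mid/A/T} → row (-1,-3) (-1,-3) (-1,-3) (6,2) (6,2) (6,2)
{E/Hi/C/H, E/Hi/C/T, E/Hi/A/H, E/Hi/A/T} → row (-1,-3) (-1,-3) (-1,-3) (0,-4) (0,-4) (0,-4)
{N/Mid/C/H, N/Hi/C/H} → row (6,1) (6,2) (-4,3) (6,1) (6,2) (-4,3)
{N/Mid/C/T, N/Hi/C/T} → row (6,1) (6,2) (6,2) (6,1) (6,2) (6,2)
{N/Mid/A/H, N/Hi/A/H} → row (1,1) (6,2) (-4,3) (1,1) (6,2) (-4,3)
{N/Mid/A/T, N/Hi/A/T} → row (1,1) (6,2) (6,2) (1,1) (6,2) (6,2)
That's 6 distinct rows out of 16 strategies.

6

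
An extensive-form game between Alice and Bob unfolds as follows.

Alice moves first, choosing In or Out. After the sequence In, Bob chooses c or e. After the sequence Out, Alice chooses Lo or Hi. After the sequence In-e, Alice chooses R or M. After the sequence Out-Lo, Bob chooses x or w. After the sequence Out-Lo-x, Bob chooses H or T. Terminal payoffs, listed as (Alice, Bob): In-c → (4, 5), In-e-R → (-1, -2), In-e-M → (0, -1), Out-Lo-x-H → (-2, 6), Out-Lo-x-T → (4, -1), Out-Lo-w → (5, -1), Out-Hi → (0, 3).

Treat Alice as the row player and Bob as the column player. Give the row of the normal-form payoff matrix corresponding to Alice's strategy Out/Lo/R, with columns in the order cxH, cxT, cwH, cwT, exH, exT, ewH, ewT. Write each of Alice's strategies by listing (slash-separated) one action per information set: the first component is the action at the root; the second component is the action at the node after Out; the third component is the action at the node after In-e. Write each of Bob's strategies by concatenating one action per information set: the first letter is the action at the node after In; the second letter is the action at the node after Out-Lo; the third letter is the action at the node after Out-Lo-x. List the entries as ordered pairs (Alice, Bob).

vs cxH: Alice plays Out → Alice plays Lo at [Out] → Bob plays x at [Out-Lo] → Bob plays H at [Out-Lo-x] → (-2, 6)
vs cxT: Alice plays Out → Alice plays Lo at [Out] → Bob plays x at [Out-Lo] → Bob plays T at [Out-Lo-x] → (4, -1)
vs cwH: Alice plays Out → Alice plays Lo at [Out] → Bob plays w at [Out-Lo] → (5, -1)
vs cwT: Alice plays Out → Alice plays Lo at [Out] → Bob plays w at [Out-Lo] → (5, -1)
vs exH: Alice plays Out → Alice plays Lo at [Out] → Bob plays x at [Out-Lo] → Bob plays H at [Out-Lo-x] → (-2, 6)
vs exT: Alice plays Out → Alice plays Lo at [Out] → Bob plays x at [Out-Lo] → Bob plays T at [Out-Lo-x] → (4, -1)
vs ewH: Alice plays Out → Alice plays Lo at [Out] → Bob plays w at [Out-Lo] → (5, -1)
vs ewT: Alice plays Out → Alice plays Lo at [Out] → Bob plays w at [Out-Lo] → (5, -1)

(-2,6) (4,-1) (5,-1) (5,-1) (-2,6) (4,-1) (5,-1) (5,-1)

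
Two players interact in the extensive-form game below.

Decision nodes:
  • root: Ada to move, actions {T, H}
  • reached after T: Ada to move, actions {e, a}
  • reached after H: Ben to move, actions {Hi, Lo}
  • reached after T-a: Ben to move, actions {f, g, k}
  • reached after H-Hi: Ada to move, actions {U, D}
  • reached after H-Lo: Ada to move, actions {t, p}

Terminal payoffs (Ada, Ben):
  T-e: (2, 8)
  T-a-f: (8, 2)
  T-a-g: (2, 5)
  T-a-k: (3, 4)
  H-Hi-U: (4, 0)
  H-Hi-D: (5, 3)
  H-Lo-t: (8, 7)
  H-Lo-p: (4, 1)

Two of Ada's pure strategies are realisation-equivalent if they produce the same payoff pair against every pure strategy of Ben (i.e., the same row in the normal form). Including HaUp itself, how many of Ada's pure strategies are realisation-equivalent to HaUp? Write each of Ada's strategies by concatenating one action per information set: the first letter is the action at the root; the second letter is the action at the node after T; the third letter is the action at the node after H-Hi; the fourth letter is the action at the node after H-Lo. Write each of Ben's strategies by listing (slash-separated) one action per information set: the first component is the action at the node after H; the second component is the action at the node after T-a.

Row for HaUp (columns Hi/f, Hi/g, Hi/k, Lo/f, Lo/g, Lo/k): (4,0) (4,0) (4,0) (4,1) (4,1) (4,1).
Under HaUp, Ada's choice at the node after T can never be reached regardless of what Ben does, so varying those choices leaves every outcome unchanged.
Holding the reachable choices fixed and varying the unreachable one freely already gives 2 equivalent strategies.
No other strategy reproduces this row, so those 2 are the full class: HeUp, HaUp.

2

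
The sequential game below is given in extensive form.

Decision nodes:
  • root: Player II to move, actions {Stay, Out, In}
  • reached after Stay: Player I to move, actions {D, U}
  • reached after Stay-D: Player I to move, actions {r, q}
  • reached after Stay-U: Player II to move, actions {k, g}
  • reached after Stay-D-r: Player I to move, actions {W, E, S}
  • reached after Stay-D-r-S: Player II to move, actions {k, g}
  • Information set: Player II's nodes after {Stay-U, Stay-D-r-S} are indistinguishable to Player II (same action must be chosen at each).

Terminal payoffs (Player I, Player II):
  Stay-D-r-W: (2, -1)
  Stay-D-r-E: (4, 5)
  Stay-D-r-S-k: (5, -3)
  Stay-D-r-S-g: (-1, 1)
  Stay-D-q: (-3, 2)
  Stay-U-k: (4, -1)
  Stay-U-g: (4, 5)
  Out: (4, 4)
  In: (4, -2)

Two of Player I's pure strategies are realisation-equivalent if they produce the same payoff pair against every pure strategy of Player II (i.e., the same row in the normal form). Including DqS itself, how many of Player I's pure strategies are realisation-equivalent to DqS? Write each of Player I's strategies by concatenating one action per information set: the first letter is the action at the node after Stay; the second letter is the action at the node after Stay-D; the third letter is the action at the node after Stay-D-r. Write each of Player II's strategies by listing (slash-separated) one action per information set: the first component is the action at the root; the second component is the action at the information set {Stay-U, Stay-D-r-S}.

Row for DqS (columns Stay/k, Stay/g, Out/k, Out/g, In/k, In/g): (-3,2) (-3,2) (4,4) (4,4) (4,-2) (4,-2).
Under DqS, Player I's choice at the node after Stay-D-r can never be reached regardless of what Player II does, so varying those choices leaves every outcome unchanged.
Holding the reachable choices fixed and varying the unreachable one freely already gives 3 equivalent strategies.
No other strategy reproduces this row, so those 3 are the full class: DqW, DqE, DqS.

3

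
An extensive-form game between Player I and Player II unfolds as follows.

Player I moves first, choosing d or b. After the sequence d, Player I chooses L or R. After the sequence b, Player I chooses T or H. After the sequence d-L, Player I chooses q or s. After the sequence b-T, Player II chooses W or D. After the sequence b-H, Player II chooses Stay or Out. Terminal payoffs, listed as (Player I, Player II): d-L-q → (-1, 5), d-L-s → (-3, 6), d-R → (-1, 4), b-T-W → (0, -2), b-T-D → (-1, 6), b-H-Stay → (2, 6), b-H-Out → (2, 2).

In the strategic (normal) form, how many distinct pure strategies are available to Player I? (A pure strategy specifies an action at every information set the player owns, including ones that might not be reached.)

16

Player I owns the root with actions {d, b} — two choices.
Player I owns the node after d with actions {L, R} — two choices.
Player I owns the node after b with actions {T, H} — two choices.
Player I owns the node after d-L with actions {q, s} — two choices.
A pure strategy fixes one action at each information set independently, so the count is the product 2 × 2 × 2 × 2 = 16.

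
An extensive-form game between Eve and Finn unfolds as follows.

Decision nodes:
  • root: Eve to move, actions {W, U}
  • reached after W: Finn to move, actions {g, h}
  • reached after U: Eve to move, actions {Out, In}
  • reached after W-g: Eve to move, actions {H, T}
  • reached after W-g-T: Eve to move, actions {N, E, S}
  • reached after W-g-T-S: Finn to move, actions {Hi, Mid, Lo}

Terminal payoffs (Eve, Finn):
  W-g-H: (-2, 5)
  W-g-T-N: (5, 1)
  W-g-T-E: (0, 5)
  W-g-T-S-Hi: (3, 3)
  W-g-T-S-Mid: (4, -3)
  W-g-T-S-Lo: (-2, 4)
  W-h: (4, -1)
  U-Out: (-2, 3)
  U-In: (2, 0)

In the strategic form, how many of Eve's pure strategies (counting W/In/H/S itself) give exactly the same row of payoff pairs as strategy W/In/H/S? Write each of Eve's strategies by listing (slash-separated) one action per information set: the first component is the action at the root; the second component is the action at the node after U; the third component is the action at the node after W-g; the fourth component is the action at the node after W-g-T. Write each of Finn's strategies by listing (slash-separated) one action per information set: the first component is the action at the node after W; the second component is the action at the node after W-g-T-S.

6

Row for W/In/H/S (columns g/Hi, g/Mid, g/Lo, h/Hi, h/Mid, h/Lo): (-2,5) (-2,5) (-2,5) (4,-1) (4,-1) (4,-1).
Under W/In/H/S, Eve's choice at the node after U and at the node after W-g-T can never be reached regardless of what Finn does, so varying those choices leaves every outcome unchanged.
Holding the reachable choices fixed and varying the unreachable ones freely already gives 2 × 3 = 6 equivalent strategies.
No other strategy reproduces this row, so those 6 are the full class: W/Out/H/N, W/Out/H/E, W/Out/H/S, W/In/H/N, W/In/H/E, W/In/H/S.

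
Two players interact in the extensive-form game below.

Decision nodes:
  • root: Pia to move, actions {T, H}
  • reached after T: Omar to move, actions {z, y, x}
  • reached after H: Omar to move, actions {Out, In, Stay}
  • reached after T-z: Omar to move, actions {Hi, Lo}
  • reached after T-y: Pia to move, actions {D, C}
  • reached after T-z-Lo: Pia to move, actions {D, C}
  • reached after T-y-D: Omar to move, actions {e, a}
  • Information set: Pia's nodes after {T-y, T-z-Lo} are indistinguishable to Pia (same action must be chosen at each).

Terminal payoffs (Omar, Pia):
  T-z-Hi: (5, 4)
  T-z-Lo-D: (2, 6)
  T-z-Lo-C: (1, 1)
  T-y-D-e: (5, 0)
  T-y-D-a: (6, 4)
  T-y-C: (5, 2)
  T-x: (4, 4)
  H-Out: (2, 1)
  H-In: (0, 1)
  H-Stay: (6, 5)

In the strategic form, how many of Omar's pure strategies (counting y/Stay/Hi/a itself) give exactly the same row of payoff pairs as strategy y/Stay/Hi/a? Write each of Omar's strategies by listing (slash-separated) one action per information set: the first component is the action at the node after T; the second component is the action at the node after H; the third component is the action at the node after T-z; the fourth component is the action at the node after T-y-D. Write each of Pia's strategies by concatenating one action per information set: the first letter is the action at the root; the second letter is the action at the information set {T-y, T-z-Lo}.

2

Row for y/Stay/Hi/a (columns TD, TC, HD, HC): (6,4) (5,2) (6,5) (6,5).
Under y/Stay/Hi/a, Omar's choice at the node after T-z can never be reached regardless of what Pia does, so varying those choices leaves every outcome unchanged.
Holding the reachable choices fixed and varying the unreachable one freely already gives 2 equivalent strategies.
No other strategy reproduces this row, so those 2 are the full class: y/Stay/Hi/a, y/Stay/Lo/a.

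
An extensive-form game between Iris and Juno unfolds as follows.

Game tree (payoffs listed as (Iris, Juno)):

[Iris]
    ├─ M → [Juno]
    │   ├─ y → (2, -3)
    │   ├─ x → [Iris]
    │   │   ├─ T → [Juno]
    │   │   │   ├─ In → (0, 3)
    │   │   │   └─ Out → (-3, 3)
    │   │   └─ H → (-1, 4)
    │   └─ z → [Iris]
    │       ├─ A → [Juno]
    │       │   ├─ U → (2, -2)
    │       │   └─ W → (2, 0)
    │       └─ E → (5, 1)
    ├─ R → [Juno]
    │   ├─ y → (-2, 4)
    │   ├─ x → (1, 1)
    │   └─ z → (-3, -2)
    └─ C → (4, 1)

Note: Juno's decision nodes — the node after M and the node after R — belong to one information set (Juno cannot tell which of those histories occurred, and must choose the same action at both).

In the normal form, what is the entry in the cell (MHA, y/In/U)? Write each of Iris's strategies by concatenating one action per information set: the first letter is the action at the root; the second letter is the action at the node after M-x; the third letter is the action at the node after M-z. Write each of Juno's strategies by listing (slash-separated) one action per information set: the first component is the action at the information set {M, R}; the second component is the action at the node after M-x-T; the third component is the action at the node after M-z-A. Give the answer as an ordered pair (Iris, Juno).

(2, -3)

Trace the play path from the root:
  Iris plays M
  Juno plays y at [M]
→ terminal payoff (2, -3).
(Iris's choice at the node after M-x is never reached on this path, so it doesn't affect the outcome.)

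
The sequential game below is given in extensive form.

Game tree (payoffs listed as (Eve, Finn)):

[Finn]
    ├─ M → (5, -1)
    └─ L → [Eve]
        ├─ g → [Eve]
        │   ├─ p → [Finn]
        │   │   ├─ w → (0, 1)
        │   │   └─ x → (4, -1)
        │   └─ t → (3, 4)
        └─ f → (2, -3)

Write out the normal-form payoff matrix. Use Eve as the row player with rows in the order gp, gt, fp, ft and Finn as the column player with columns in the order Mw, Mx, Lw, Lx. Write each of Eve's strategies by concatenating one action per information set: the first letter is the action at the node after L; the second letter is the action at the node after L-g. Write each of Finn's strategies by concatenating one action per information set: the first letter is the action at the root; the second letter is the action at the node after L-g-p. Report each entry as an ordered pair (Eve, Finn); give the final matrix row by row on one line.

gp: (5,-1) (5,-1) (0,1) (4,-1) | gt: (5,-1) (5,-1) (3,4) (3,4) | fp: (5,-1) (5,-1) (2,-3) (2,-3) | ft: (5,-1) (5,-1) (2,-3) (2,-3)

           Mw       Mx       Lw       Lx
  gp   (5,-1)   (5,-1)    (0,1)   (4,-1)
  gt   (5,-1)   (5,-1)    (3,4)    (3,4)
  fp   (5,-1)   (5,-1)   (2,-3)   (2,-3)
  ft   (5,-1)   (5,-1)   (2,-3)   (2,-3)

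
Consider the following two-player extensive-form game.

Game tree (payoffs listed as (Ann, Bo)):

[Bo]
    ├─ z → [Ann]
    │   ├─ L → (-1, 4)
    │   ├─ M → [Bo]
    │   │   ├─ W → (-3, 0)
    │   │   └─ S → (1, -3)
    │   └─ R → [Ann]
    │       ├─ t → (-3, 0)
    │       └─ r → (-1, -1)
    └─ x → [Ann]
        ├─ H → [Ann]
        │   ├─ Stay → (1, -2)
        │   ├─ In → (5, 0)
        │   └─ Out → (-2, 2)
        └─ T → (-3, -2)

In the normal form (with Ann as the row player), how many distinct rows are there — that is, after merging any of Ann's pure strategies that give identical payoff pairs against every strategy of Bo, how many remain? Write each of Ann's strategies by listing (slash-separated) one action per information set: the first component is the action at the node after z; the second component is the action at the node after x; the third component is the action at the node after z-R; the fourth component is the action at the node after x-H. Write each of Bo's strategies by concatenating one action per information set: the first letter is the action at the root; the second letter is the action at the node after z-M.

Ann has 36 pure strategies: L/H/t/Stay, L/H/t/In, L/H/t/Out, L/H/r/Stay, L/H/r/In, L/H/r/Out, L/T/t/Stay, L/T/t/In, L/T/t/Out, L/T/r/Stay, L/T/r/In, L/T/r/Out, M/H/t/Stay, M/H/t/In, M/H/t/Out, M/H/r/Stay, M/H/r/In, M/H/r/Out, M/T/t/Stay, M/T/t/In, M/T/t/Out, M/T/r/Stay, M/T/r/In, M/T/r/Out, R/H/t/Stay, R/H/t/In, R/H/t/Out, R/H/r/Stay, R/H/r/In, R/H/r/Out, R/T/t/Stay, R/T/t/In, R/T/t/Out, R/T/r/Stay, R/T/r/In, R/T/r/Out. Columns: zW, zS, xW, xS.
{L/H/t/Stay, L/H/r/Stay} → row (-1,4) (-1,4) (1,-2) (1,-2)
{L/H/t/In, L/H/r/In} → row (-1,4) (-1,4) (5,0) (5,0)
{L/H/t/Out, L/H/r/Out} → row (-1,4) (-1,4) (-2,2) (-2,2)
{L/T/t/Stay, L/T/t/In, L/T/t/Out, L/T/r/Stay, L/T/r/In, L/T/r/Out} → row (-1,4) (-1,4) (-3,-2) (-3,-2)
{M/H/t/Stay, M/H/r/Stay} → row (-3,0) (1,-3) (1,-2) (1,-2)
{M/H/t/In, M/H/r/In} → row (-3,0) (1,-3) (5,0) (5,0)
{M/H/t/Out, M/H/r/Out} → row (-3,0) (1,-3) (-2,2) (-2,2)
{M/T/t/Stay, M/T/t/In, M/T/t/Out, M/T/r/Stay, M/T/r/In, M/T/r/Out} → row (-3,0) (1,-3) (-3,-2) (-3,-2)
{R/H/t/Stay} → row (-3,0) (-3,0) (1,-2) (1,-2)
{R/H/t/In} → row (-3,0) (-3,0) (5,0) (5,0)
{R/H/t/Out} → row (-3,0) (-3,0) (-2,2) (-2,2)
{R/H/r/Stay} → row (-1,-1) (-1,-1) (1,-2) (1,-2)
{R/H/r/In} → row (-1,-1) (-1,-1) (5,0) (5,0)
{R/H/r/Out} → row (-1,-1) (-1,-1) (-2,2) (-2,2)
{R/T/t/Stay, R/T/t/In, R/T/t/Out} → row (-3,0) (-3,0) (-3,-2) (-3,-2)
{R/T/r/Stay, R/T/r/In, R/T/r/Out} → row (-1,-1) (-1,-1) (-3,-2) (-3,-2)
That's 16 distinct rows out of 36 strategies.

16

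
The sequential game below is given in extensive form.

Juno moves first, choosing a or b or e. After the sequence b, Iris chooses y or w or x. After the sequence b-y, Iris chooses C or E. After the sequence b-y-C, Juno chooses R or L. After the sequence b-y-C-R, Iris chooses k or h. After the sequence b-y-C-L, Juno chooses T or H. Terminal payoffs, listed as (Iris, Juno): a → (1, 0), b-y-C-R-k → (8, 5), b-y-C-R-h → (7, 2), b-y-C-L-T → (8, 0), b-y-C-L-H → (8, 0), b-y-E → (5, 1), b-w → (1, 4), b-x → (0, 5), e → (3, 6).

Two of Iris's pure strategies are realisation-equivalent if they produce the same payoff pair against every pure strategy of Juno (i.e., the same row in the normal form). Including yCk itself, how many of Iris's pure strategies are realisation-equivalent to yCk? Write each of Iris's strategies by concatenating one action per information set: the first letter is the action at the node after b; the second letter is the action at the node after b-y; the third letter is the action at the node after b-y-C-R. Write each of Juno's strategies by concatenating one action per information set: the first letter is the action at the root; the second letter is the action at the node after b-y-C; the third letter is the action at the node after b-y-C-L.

Row for yCk (columns aRT, aRH, aLT, aLH, bRT, bRH, bLT, bLH, eRT, eRH, eLT, eLH): (1,0) (1,0) (1,0) (1,0) (8,5) (8,5) (8,0) (8,0) (3,6) (3,6) (3,6) (3,6).
Every one of Iris's information sets is on the play path for some reply by Juno when Iris follows yCk.
Changing the action at any of them therefore changes at least one column, so only yCk itself gives this row.

1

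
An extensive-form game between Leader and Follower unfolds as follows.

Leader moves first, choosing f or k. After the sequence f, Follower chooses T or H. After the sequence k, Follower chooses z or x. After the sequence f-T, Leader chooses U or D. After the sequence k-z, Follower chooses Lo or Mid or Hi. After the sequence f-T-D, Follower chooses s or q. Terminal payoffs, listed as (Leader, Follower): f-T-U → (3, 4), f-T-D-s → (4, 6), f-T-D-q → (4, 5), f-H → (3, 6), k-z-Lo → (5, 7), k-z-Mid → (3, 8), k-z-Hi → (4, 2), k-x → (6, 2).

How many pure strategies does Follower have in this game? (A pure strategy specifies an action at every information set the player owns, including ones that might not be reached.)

Follower owns the node after f with actions {T, H} — two choices.
Follower owns the node after k with actions {z, x} — two choices.
Follower owns the node after k-z with actions {Lo, Mid, Hi} — three choices.
Follower owns the node after f-T-D with actions {s, q} — two choices.
A pure strategy fixes one action at each information set independently, so the count is the product 2 × 2 × 3 × 2 = 24.

24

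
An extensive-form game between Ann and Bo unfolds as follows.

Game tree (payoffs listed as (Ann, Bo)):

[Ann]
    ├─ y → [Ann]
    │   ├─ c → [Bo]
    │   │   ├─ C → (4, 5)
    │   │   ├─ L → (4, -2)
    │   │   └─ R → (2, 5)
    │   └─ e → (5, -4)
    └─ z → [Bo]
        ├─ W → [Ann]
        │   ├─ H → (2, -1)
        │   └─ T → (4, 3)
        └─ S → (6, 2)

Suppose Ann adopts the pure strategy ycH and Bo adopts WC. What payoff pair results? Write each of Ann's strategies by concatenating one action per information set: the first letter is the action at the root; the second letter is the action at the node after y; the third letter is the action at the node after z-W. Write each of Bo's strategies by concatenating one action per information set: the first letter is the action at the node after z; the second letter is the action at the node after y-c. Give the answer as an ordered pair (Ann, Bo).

Trace the play path from the root:
  Ann plays y
  Ann plays c at [y]
  Bo plays C at [y-c]
→ terminal payoff (4, 5).
(Ann's choice at the node after z-W is never reached on this path, so it doesn't affect the outcome.)

(4, 5)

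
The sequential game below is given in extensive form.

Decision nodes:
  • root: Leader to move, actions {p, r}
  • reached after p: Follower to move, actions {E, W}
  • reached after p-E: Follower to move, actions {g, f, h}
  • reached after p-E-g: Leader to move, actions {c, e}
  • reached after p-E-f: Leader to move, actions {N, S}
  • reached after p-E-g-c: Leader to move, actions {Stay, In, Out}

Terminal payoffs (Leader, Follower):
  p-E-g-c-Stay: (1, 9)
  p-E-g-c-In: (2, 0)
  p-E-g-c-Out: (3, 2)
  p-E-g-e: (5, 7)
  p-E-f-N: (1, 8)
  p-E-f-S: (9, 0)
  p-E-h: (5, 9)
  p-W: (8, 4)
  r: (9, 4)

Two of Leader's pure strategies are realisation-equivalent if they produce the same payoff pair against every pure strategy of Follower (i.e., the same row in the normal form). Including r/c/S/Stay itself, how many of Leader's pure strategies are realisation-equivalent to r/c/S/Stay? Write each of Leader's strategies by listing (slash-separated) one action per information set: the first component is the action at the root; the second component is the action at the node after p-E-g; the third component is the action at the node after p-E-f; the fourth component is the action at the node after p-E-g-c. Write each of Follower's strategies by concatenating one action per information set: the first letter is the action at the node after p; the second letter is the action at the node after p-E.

12

Row for r/c/S/Stay (columns Eg, Ef, Eh, Wg, Wf, Wh): (9,4) (9,4) (9,4) (9,4) (9,4) (9,4).
Under r/c/S/Stay, Leader's choice at the node after p-E-g and at the node after p-E-f and at the node after p-E-g-c can never be reached regardless of what Follower does, so varying those choices leaves every outcome unchanged.
Holding the reachable choices fixed and varying the unreachable ones freely already gives 2 × 2 × 3 = 12 equivalent strategies.
No other strategy reproduces this row, so those 12 are the full class: r/c/N/Stay, r/c/N/In, r/c/N/Out, r/c/S/Stay, r/c/S/In, r/c/S/Out, r/e/N/Stay, r/e/N/In, r/e/N/Out, r/e/S/Stay, r/e/S/In, r/e/S/Out.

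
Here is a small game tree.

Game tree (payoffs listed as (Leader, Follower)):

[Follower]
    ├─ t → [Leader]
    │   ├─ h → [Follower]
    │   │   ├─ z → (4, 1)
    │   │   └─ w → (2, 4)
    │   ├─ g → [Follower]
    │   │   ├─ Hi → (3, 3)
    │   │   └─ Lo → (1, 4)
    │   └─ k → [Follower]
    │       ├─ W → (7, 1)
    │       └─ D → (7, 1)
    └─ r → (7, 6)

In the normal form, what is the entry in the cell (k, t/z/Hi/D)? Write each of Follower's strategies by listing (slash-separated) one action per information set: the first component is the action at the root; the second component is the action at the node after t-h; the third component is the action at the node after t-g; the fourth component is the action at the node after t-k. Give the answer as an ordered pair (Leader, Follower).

Trace the play path from the root:
  Follower plays t
  Leader plays k at [t]
  Follower plays D at [t-k]
→ terminal payoff (7, 1).
(Follower's choice at the node after t-h is never reached on this path, so it doesn't affect the outcome.)

(7, 1)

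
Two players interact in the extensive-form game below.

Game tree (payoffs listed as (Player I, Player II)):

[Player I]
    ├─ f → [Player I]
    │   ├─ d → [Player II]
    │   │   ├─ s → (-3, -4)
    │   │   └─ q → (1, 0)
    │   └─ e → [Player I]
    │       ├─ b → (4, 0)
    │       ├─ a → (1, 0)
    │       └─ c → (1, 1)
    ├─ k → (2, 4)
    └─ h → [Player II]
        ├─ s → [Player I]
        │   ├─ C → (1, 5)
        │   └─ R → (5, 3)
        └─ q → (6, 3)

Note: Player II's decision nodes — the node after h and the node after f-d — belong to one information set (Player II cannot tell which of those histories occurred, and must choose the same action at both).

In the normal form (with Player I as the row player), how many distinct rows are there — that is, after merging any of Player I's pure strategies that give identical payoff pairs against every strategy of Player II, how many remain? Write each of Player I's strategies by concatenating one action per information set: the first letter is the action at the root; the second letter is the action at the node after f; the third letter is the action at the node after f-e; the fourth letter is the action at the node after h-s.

Player I has 36 pure strategies: fdbC, fdbR, fdaC, fdaR, fdcC, fdcR, febC, febR, feaC, feaR, fecC, fecR, kdbC, kdbR, kdaC, kdaR, kdcC, kdcR, kebC, kebR, keaC, keaR, kecC, kecR, hdbC, hdbR, hdaC, hdaR, hdcC, hdcR, hebC, hebR, heaC, heaR, hecC, hecR. Columns: s, q.
{fdbC, fdbR, fdaC, fdaR, fdcC, fdcR} → row (-3,-4) (1,0)
{febC, febR} → row (4,0) (4,0)
{feaC, feaR} → row (1,0) (1,0)
{fecC, fecR} → row (1,1) (1,1)
{kdbC, kdbR, kdaC, kdaR, kdcC, kdcR, kebC, kebR, keaC, keaR, kecC, kecR} → row (2,4) (2,4)
{hdbC, hdaC, hdcC, hebC, heaC, hecC} → row (1,5) (6,3)
{hdbR, hdaR, hdcR, hebR, heaR, hecR} → row (5,3) (6,3)
That's 7 distinct rows out of 36 strategies.

7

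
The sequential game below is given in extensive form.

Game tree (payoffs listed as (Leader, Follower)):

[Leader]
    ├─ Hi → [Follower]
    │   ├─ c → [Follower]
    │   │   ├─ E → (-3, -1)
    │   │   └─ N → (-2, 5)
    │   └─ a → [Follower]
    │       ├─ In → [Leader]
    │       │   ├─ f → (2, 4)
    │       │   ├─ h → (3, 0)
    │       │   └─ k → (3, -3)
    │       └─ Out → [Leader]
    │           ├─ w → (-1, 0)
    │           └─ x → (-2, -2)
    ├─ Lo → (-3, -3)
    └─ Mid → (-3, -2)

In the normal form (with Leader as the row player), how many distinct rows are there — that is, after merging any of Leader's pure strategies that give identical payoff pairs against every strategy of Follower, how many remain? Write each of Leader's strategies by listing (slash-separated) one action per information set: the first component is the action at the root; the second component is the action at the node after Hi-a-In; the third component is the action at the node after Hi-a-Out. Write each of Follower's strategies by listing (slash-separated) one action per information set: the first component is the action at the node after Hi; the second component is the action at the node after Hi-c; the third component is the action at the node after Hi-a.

8

Leader has 18 pure strategies: Hi/f/w, Hi/f/x, Hi/h/w, Hi/h/x, Hi/k/w, Hi/k/x, Lo/f/w, Lo/f/x, Lo/h/w, Lo/h/x, Lo/k/w, Lo/k/x, Mid/f/w, Mid/f/x, Mid/h/w, Mid/h/x, Mid/k/w, Mid/k/x. Columns: c/E/In, c/E/Out, c/N/In, c/N/Out, a/E/In, a/E/Out, a/N/In, a/N/Out.
{Hi/f/w} → row (-3,-1) (-3,-1) (-2,5) (-2,5) (2,4) (-1,0) (2,4) (-1,0)
{Hi/f/x} → row (-3,-1) (-3,-1) (-2,5) (-2,5) (2,4) (-2,-2) (2,4) (-2,-2)
{Hi/h/w} → row (-3,-1) (-3,-1) (-2,5) (-2,5) (3,0) (-1,0) (3,0) (-1,0)
{Hi/h/x} → row (-3,-1) (-3,-1) (-2,5) (-2,5) (3,0) (-2,-2) (3,0) (-2,-2)
{Hi/k/w} → row (-3,-1) (-3,-1) (-2,5) (-2,5) (3,-3) (-1,0) (3,-3) (-1,0)
{Hi/k/x} → row (-3,-1) (-3,-1) (-2,5) (-2,5) (3,-3) (-2,-2) (3,-3) (-2,-2)
{Lo/f/w, Lo/f/x, Lo/h/w, Lo/h/x, Lo/k/w, Lo/k/x} → row (-3,-3) (-3,-3) (-3,-3) (-3,-3) (-3,-3) (-3,-3) (-3,-3) (-3,-3)
{Mid/f/w, Mid/f/x, Mid/h/w, Mid/h/x, Mid/k/w, Mid/k/x} → row (-3,-2) (-3,-2) (-3,-2) (-3,-2) (-3,-2) (-3,-2) (-3,-2) (-3,-2)
That's 8 distinct rows out of 18 strategies.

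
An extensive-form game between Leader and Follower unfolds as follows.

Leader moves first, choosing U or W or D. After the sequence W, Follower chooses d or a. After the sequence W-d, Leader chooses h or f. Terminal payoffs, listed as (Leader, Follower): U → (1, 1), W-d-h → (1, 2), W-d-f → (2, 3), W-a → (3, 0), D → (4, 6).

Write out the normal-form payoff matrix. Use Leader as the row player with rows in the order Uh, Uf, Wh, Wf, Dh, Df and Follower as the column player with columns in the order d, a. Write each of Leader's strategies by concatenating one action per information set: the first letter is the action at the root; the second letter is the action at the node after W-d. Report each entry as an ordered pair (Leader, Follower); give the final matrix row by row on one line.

Row Uh: d→(1,1), a→(1,1)
Row Uf: d→(1,1), a→(1,1)
Row Wh: d→(1,2), a→(3,0)
Row Wf: d→(2,3), a→(3,0)
Row Dh: d→(4,6), a→(4,6)
Row Df: d→(4,6), a→(4,6)

Uh: (1,1) (1,1) | Uf: (1,1) (1,1) | Wh: (1,2) (3,0) | Wf: (2,3) (3,0) | Dh: (4,6) (4,6) | Df: (4,6) (4,6)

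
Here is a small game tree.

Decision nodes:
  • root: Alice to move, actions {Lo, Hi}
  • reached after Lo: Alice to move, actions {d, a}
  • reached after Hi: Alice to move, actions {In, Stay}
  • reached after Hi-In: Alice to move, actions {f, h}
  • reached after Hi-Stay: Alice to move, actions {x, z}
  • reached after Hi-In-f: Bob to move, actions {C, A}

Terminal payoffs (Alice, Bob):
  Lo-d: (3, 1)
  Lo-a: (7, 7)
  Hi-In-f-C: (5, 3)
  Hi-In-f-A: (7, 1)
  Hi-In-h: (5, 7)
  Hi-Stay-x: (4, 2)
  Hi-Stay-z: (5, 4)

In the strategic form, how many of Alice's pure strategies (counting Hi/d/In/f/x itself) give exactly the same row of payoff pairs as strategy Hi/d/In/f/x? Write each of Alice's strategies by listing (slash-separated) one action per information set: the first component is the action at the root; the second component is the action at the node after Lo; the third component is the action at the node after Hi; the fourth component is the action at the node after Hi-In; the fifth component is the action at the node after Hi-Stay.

Row for Hi/d/In/f/x (columns C, A): (5,3) (7,1).
Under Hi/d/In/f/x, Alice's choice at the node after Lo and at the node after Hi-Stay can never be reached regardless of what Bob does, so varying those choices leaves every outcome unchanged.
Holding the reachable choices fixed and varying the unreachable ones freely already gives 2 × 2 = 4 equivalent strategies.
No other strategy reproduces this row, so those 4 are the full class: Hi/d/In/f/x, Hi/d/In/f/z, Hi/a/In/f/x, Hi/a/In/f/z.

4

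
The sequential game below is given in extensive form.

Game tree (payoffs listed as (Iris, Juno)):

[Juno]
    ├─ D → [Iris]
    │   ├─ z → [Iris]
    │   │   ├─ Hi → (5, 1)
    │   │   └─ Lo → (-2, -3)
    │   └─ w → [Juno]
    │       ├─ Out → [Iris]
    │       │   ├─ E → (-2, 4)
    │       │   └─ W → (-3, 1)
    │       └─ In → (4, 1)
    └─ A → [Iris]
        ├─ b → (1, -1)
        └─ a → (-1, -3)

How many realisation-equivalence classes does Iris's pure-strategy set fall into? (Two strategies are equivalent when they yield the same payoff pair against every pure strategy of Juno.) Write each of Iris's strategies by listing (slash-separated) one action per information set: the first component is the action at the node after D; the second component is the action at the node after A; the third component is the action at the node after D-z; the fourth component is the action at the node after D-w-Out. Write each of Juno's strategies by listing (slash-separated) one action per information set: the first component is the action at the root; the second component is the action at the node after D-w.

8

Iris has 16 pure strategies: z/b/Hi/E, z/b/Hi/W, z/b/Lo/E, z/b/Lo/W, z/a/Hi/E, z/a/Hi/W, z/a/Lo/E, z/a/Lo/W, w/b/Hi/E, w/b/Hi/W, w/b/Lo/E, w/b/Lo/W, w/a/Hi/E, w/a/Hi/W, w/a/Lo/E, w/a/Lo/W. Columns: D/Out, D/In, A/Out, A/In.
{z/b/Hi/E, z/b/Hi/W} → row (5,1) (5,1) (1,-1) (1,-1)
{z/b/Lo/E, z/b/Lo/W} → row (-2,-3) (-2,-3) (1,-1) (1,-1)
{z/a/Hi/E, z/a/Hi/W} → row (5,1) (5,1) (-1,-3) (-1,-3)
{z/a/Lo/E, z/a/Lo/W} → row (-2,-3) (-2,-3) (-1,-3) (-1,-3)
{w/b/Hi/E, w/b/Lo/E} → row (-2,4) (4,1) (1,-1) (1,-1)
{w/b/Hi/W, w/b/Lo/W} → row (-3,1) (4,1) (1,-1) (1,-1)
{w/a/Hi/E, w/a/Lo/E} → row (-2,4) (4,1) (-1,-3) (-1,-3)
{w/a/Hi/W, w/a/Lo/W} → row (-3,1) (4,1) (-1,-3) (-1,-3)
That's 8 distinct rows out of 16 strategies.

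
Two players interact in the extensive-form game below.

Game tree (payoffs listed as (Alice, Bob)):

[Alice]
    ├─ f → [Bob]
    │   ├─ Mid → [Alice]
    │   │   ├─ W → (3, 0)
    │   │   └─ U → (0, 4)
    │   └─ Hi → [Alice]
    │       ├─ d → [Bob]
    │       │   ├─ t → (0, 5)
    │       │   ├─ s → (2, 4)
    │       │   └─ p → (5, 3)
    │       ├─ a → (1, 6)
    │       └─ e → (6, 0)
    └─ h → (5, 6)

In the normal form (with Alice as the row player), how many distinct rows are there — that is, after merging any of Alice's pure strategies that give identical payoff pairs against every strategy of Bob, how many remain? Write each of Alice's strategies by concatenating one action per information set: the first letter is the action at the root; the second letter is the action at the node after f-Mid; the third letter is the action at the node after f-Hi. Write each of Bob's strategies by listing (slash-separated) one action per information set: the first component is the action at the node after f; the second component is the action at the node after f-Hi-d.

7

Alice has 12 pure strategies: fWd, fWa, fWe, fUd, fUa, fUe, hWd, hWa, hWe, hUd, hUa, hUe. Columns: Mid/t, Mid/s, Mid/p, Hi/t, Hi/s, Hi/p.
{fWd} → row (3,0) (3,0) (3,0) (0,5) (2,4) (5,3)
{fWa} → row (3,0) (3,0) (3,0) (1,6) (1,6) (1,6)
{fWe} → row (3,0) (3,0) (3,0) (6,0) (6,0) (6,0)
{fUd} → row (0,4) (0,4) (0,4) (0,5) (2,4) (5,3)
{fUa} → row (0,4) (0,4) (0,4) (1,6) (1,6) (1,6)
{fUe} → row (0,4) (0,4) (0,4) (6,0) (6,0) (6,0)
{hWd, hWa, hWe, hUd, hUa, hUe} → row (5,6) (5,6) (5,6) (5,6) (5,6) (5,6)
That's 7 distinct rows out of 12 strategies.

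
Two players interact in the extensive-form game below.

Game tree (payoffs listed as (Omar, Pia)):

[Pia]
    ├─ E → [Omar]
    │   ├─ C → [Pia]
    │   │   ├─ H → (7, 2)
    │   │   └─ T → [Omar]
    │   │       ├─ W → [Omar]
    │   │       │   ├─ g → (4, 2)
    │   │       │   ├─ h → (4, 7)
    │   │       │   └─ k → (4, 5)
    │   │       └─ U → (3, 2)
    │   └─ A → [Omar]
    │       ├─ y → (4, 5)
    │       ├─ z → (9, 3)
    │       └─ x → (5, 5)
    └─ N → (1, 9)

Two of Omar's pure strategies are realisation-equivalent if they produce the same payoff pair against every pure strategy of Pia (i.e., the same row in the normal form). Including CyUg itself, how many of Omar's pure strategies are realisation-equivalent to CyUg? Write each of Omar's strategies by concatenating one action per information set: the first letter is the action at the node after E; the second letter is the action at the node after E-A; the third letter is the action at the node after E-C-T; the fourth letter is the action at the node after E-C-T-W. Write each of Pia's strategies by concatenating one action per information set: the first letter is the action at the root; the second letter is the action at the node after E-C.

9

Row for CyUg (columns EH, ET, NH, NT): (7,2) (3,2) (1,9) (1,9).
Under CyUg, Omar's choice at the node after E-A and at the node after E-C-T-W can never be reached regardless of what Pia does, so varying those choices leaves every outcome unchanged.
Holding the reachable choices fixed and varying the unreachable ones freely already gives 3 × 3 = 9 equivalent strategies.
No other strategy reproduces this row, so those 9 are the full class: CyUg, CyUh, CyUk, CzUg, CzUh, CzUk, CxUg, CxUh, CxUk.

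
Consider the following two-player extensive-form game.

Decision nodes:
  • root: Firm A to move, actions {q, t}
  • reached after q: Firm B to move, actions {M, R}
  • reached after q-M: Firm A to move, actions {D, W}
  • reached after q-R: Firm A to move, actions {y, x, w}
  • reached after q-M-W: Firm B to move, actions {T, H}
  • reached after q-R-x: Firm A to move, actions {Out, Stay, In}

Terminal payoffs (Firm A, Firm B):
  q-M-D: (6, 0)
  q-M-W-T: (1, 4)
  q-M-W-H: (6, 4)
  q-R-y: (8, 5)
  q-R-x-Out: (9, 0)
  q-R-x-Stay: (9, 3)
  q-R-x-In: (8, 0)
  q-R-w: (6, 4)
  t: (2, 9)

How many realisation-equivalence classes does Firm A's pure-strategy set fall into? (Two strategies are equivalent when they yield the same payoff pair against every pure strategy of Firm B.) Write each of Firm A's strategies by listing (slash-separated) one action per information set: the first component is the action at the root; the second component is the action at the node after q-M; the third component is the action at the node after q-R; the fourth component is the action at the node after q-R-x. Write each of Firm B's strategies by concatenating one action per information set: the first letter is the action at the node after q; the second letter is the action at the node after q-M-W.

11

Firm A has 36 pure strategies: q/D/y/Out, q/D/y/Stay, q/D/y/In, q/D/x/Out, q/D/x/Stay, q/D/x/In, q/D/w/Out, q/D/w/Stay, q/D/w/In, q/W/y/Out, q/W/y/Stay, q/W/y/In, q/W/x/Out, q/W/x/Stay, q/W/x/In, q/W/w/Out, q/W/w/Stay, q/W/w/In, t/D/y/Out, t/D/y/Stay, t/D/y/In, t/D/x/Out, t/D/x/Stay, t/D/x/In, t/D/w/Out, t/D/w/Stay, t/D/w/In, t/W/y/Out, t/W/y/Stay, t/W/y/In, t/W/x/Out, t/W/x/Stay, t/W/x/In, t/W/w/Out, t/W/w/Stay, t/W/w/In. Columns: MT, MH, RT, RH.
{q/D/y/Out, q/D/y/Stay, q/D/y/In} → row (6,0) (6,0) (8,5) (8,5)
{q/D/x/Out} → row (6,0) (6,0) (9,0) (9,0)
{q/D/x/Stay} → row (6,0) (6,0) (9,3) (9,3)
{q/D/x/In} → row (6,0) (6,0) (8,0) (8,0)
{q/D/w/Out, q/D/w/Stay, q/D/w/In} → row (6,0) (6,0) (6,4) (6,4)
{q/W/y/Out, q/W/y/Stay, q/W/y/In} → row (1,4) (6,4) (8,5) (8,5)
{q/W/x/Out} → row (1,4) (6,4) (9,0) (9,0)
{q/W/x/Stay} → row (1,4) (6,4) (9,3) (9,3)
{q/W/x/In} → row (1,4) (6,4) (8,0) (8,0)
{q/W/w/Out, q/W/w/Stay, q/W/w/In} → row (1,4) (6,4) (6,4) (6,4)
{t/D/y/Out, t/D/y/Stay, t/D/y/In, t/D/x/Out, t/D/x/Stay, t/D/x/In, t/D/w/Out, t/D/w/Stay, t/D/w/In, t/W/y/Out, t/W/y/Stay, t/W/y/In, t/W/x/Out, t/W/x/Stay, t/W/x/In, t/W/w/Out, t/W/w/Stay, t/W/w/In} → row (2,9) (2,9) (2,9) (2,9)
That's 11 distinct rows out of 36 strategies.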